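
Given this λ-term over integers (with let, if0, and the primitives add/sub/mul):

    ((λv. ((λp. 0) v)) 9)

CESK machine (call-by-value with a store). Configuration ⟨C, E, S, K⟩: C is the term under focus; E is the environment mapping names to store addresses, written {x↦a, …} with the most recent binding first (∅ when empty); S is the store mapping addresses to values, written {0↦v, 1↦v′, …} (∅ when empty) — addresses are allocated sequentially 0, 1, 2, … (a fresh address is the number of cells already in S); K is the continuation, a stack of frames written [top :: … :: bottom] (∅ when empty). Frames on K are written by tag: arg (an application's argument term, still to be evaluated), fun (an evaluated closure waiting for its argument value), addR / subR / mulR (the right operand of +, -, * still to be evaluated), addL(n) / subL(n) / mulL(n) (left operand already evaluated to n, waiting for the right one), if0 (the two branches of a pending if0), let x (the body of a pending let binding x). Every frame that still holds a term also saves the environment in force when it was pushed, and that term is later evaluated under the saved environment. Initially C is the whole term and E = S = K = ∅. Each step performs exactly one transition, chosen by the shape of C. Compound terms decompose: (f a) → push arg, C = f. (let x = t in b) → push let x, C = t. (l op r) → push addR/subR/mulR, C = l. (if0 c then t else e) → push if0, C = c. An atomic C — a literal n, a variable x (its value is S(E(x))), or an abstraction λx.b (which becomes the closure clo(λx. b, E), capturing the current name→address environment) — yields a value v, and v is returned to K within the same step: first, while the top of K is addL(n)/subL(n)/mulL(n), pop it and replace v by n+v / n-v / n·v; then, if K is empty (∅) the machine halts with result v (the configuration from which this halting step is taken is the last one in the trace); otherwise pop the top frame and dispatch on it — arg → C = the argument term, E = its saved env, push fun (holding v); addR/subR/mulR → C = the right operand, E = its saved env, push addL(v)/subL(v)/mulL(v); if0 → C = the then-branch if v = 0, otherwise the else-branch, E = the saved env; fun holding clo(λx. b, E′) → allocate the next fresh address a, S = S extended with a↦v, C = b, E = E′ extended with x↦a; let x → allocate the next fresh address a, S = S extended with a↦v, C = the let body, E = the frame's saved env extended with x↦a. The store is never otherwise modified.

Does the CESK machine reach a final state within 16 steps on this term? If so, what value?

step 0: <C=((λv. ((λp. 0) v)) 9), E=∅, S=∅, K=∅>
step 1: <C=(λv. ((λp. 0) v)), E=∅, S=∅, K=[arg]>
step 2: <C=9, E=∅, S=∅, K=[fun]>
step 3: <C=((λp. 0) v), E={v↦0}, S={0↦9}, K=∅>
step 4: <C=(λp. 0), E={v↦0}, S={0↦9}, K=[arg]>
step 5: <C=v, E={v↦0}, S={0↦9}, K=[fun]>
step 6: <C=0, E={p↦1, v↦0}, S={0↦9, 1↦9}, K=∅>
→ final value 0

Answer: 0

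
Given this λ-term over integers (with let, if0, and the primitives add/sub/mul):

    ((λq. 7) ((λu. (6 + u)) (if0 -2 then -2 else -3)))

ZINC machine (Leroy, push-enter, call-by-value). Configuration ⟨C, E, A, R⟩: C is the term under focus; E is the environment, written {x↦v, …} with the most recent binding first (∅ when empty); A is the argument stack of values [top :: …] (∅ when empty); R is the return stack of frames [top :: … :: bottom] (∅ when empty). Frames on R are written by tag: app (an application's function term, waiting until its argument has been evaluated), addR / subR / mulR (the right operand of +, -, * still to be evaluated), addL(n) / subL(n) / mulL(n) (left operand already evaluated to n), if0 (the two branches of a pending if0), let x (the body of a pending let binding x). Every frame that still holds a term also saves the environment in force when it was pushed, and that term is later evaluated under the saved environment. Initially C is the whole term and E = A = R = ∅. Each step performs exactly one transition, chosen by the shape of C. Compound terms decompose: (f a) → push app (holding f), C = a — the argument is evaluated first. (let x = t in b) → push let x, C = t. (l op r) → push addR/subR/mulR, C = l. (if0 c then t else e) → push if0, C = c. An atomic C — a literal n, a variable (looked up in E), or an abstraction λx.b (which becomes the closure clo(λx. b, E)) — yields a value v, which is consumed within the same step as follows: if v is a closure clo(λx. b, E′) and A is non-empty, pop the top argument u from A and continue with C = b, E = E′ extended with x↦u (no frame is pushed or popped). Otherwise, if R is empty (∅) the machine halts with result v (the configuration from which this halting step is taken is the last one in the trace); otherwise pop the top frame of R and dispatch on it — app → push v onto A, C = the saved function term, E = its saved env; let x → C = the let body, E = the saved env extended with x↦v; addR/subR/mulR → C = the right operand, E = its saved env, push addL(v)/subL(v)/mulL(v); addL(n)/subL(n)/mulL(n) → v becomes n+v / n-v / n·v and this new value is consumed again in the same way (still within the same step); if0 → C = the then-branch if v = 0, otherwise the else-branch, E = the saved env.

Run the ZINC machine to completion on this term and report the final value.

step 0: [C=((λq. 7) ((λu. (6 + u)) (if0 -2 then -2 else -3))) | E=∅ | A=∅ | R=∅]
step 1: [C=((λu. (6 + u)) (if0 -2 then -2 else -3)) | E=∅ | A=∅ | R=[app]]
step 2: [C=(if0 -2 then -2 else -3) | E=∅ | A=∅ | R=[app :: app]]
step 3: [C=-2 | E=∅ | A=∅ | R=[if0 :: app :: app]]
step 4: [C=-3 | E=∅ | A=∅ | R=[app :: app]]
step 5: [C=(λu. (6 + u)) | E=∅ | A=[-3] | R=[app]]
step 6: [C=(6 + u) | E={u↦-3} | A=∅ | R=[app]]
step 7: [C=6 | E={u↦-3} | A=∅ | R=[addR :: app]]
step 8: [C=u | E={u↦-3} | A=∅ | R=[addL(6) :: app]]
step 9: [C=(λq. 7) | E=∅ | A=[3] | R=∅]
step 10: [C=7 | E={q↦3} | A=∅ | R=∅]
→ final value 7

Answer: 7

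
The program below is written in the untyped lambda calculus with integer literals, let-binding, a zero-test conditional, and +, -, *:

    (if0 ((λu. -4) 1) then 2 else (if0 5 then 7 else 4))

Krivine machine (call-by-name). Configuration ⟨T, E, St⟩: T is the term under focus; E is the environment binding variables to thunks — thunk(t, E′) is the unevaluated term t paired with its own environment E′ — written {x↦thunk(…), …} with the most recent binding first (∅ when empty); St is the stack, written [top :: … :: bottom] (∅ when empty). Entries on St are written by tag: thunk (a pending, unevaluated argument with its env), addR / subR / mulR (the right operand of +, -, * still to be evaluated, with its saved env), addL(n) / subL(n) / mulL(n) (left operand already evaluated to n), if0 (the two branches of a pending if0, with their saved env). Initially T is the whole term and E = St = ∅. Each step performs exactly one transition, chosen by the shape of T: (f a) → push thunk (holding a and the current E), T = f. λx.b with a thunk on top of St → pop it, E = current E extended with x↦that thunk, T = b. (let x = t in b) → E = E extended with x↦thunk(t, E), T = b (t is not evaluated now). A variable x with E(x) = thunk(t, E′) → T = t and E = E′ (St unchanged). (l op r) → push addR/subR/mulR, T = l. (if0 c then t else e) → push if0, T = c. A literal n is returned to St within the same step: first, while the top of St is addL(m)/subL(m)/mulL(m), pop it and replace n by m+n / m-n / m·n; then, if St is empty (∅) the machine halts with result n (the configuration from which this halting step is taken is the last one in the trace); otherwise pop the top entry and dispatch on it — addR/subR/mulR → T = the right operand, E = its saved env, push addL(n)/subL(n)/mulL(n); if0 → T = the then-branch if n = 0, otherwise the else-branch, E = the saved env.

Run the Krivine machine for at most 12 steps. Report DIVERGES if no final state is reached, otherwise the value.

Answer: 4

Machine steps:
step 0: <T=(if0 ((λu. -4) 1) then 2 else (if0 5 then 7 else 4)), E=∅, St=∅>
step 1: <T=((λu. -4) 1), E=∅, St=[if0]>
step 2: <T=(λu. -4), E=∅, St=[thunk :: if0]>
step 3: <T=-4, E={u↦thunk(1, ∅)}, St=[if0]>
step 4: <T=(if0 5 then 7 else 4), E=∅, St=∅>
step 5: <T=5, E=∅, St=[if0]>
step 6: <T=4, E=∅, St=∅>
→ final value 4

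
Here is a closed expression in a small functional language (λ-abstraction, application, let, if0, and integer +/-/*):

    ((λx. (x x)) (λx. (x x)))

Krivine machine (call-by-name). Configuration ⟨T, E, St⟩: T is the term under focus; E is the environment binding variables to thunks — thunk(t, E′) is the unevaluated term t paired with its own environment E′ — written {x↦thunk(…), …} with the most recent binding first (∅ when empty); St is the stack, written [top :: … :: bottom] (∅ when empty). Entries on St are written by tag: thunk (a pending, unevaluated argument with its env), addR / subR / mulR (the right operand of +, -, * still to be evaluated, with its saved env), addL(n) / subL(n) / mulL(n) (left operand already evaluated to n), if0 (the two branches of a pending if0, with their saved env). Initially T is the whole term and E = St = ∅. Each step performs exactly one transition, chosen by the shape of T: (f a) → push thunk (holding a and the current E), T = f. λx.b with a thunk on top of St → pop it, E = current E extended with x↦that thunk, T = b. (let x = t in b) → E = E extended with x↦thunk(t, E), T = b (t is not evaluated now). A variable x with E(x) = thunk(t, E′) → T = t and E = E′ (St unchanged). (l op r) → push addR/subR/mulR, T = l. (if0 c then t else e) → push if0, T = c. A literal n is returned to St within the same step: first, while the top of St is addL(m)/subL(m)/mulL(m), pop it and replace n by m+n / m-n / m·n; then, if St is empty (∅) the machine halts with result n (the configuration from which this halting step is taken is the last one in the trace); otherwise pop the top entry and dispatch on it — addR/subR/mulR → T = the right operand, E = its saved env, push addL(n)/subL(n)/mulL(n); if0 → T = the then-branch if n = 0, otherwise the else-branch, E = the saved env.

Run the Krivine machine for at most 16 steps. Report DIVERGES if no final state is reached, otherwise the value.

[0] <T=((λx. (x x)) (λx. (x x))), E=∅, St=∅>
[1] <T=(λx. (x x)), E=∅, St=[thunk]>
[2] <T=(x x), E={x↦thunk((λx. (x x)), ∅)}, St=∅>
[3] <T=x, E={x↦thunk((λx. (x x)), ∅)}, St=[thunk]>
[4] <T=(λx. (x x)), E=∅, St=[thunk]>
[5] <T=(x x), E={x↦thunk(x, {x↦thunk((λx. (x x)), ∅)})}, St=∅>
[6] <T=x, E={x↦thunk(x, {x↦thunk((λx. (x x)), ∅)})}, St=[thunk]>
[7] <T=x, E={x↦thunk((λx. (x x)), ∅)}, St=[thunk]>
[8] <T=(λx. (x x)), E=∅, St=[thunk]>
[9] <T=(x x), E={x↦thunk(x, {x↦thunk(x, {x↦thunk((λx. (x x)), ∅)})})}, St=∅>
[10] <T=x, E={x↦thunk(x, {x↦thunk(x, {x↦thunk((λx. (x x)), ∅)})})}, St=[thunk]>
[11] <T=x, E={x↦thunk(x, {x↦thunk((λx. (x x)), ∅)})}, St=[thunk]>
[12] <T=x, E={x↦thunk((λx. (x x)), ∅)}, St=[thunk]>
[13] <T=(λx. (x x)), E=∅, St=[thunk]>
[14] <T=(x x), E={x↦thunk(x, {x↦thunk(x, {x↦thunk(x, {x↦thunk((λx. (x x)), ∅)})})})}, St=∅>
[15] <T=x, E={x↦thunk(x, {x↦thunk(x, {x↦thunk(x, {x↦thunk((λx. (x x)), ∅)})})})}, St=[thunk]>
[16] <T=x, E={x↦thunk(x, {x↦thunk(x, {x↦thunk((λx. (x x)), ∅)})})}, St=[thunk]>
→ 16 transitions taken and the configuration is still not final: no result within 16 steps

Answer: DIVERGES (no final state within 16 steps)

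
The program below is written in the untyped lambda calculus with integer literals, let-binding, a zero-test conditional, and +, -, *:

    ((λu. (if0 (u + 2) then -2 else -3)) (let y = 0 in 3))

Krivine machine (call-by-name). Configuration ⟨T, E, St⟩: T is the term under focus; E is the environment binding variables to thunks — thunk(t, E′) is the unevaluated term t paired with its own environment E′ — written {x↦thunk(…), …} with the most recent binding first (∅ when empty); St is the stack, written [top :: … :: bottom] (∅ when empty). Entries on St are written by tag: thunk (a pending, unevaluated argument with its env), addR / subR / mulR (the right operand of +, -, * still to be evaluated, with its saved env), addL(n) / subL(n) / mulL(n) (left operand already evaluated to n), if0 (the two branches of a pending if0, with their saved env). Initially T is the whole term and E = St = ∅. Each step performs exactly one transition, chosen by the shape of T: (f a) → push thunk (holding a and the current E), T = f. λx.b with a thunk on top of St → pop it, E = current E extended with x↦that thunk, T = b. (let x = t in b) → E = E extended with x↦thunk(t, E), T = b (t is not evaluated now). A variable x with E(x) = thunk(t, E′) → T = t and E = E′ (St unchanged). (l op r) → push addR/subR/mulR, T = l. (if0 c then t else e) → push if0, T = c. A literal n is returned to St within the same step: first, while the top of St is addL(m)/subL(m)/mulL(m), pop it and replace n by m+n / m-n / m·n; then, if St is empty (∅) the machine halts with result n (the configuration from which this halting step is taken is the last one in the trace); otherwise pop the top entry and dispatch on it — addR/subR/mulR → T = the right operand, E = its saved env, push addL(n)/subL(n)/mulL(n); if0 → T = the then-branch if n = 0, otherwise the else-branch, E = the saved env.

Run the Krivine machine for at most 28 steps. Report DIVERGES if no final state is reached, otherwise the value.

Answer: -3

Execution trace:
t=0: [T=((λu. (if0 (u + 2) then -2 else -3)) (let y = 0 in 3)) | E=∅ | St=∅]
t=1: [T=(λu. (if0 (u + 2) then -2 else -3)) | E=∅ | St=[thunk]]
t=2: [T=(if0 (u + 2) then -2 else -3) | E={u↦thunk((let y = 0 in 3), ∅)} | St=∅]
t=3: [T=(u + 2) | E={u↦thunk((let y = 0 in 3), ∅)} | St=[if0]]
t=4: [T=u | E={u↦thunk((let y = 0 in 3), ∅)} | St=[addR :: if0]]
t=5: [T=(let y = 0 in 3) | E=∅ | St=[addR :: if0]]
t=6: [T=3 | E={y↦thunk(0, ∅)} | St=[addR :: if0]]
t=7: [T=2 | E={u↦thunk((let y = 0 in 3), ∅)} | St=[addL(3) :: if0]]
t=8: [T=-3 | E={u↦thunk((let y = 0 in 3), ∅)} | St=∅]
→ final value -3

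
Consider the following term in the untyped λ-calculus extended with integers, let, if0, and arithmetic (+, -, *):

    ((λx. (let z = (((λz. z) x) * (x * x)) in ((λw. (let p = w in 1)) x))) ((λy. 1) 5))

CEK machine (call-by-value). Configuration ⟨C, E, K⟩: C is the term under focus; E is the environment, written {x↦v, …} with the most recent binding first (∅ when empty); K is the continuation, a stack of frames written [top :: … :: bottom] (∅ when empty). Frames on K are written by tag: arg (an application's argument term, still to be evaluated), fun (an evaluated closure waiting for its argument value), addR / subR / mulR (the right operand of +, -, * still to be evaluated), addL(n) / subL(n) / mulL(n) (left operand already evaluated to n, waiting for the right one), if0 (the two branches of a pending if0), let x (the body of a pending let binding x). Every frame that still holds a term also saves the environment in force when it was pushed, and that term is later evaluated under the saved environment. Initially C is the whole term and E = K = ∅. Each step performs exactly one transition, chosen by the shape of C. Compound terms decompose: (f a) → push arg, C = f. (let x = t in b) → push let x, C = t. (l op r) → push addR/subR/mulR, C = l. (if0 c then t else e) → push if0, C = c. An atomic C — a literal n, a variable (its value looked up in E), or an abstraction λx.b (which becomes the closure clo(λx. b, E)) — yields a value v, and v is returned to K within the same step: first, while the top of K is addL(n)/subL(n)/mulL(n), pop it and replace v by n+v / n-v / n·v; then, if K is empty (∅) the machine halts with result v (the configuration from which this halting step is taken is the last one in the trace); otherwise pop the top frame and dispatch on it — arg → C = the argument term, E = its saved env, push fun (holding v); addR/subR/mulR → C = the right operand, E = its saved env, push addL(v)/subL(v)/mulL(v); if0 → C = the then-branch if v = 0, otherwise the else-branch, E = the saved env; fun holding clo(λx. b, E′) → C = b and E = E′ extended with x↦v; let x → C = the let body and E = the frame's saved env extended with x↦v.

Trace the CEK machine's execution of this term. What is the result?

Answer: 1

Machine steps:
[0] ⟨C=((λx. (let z = (((λz. z) x) * (x * x)) in ((λw. (let p = w in 1)) x))) ((λy. 1) 5)); E=∅; K=∅⟩
[1] ⟨C=(λx. (let z = (((λz. z) x) * (x * x)) in ((λw. (let p = w in 1)) x))); E=∅; K=[arg]⟩
[2] ⟨C=((λy. 1) 5); E=∅; K=[fun]⟩
[3] ⟨C=(λy. 1); E=∅; K=[arg :: fun]⟩
[4] ⟨C=5; E=∅; K=[fun :: fun]⟩
[5] ⟨C=1; E={y↦5}; K=[fun]⟩
[6] ⟨C=(let z = (((λz. z) x) * (x * x)) in ((λw. (let p = w in 1)) x)); E={x↦1}; K=∅⟩
[7] ⟨C=(((λz. z) x) * (x * x)); E={x↦1}; K=[let z]⟩
[8] ⟨C=((λz. z) x); E={x↦1}; K=[mulR :: let z]⟩
[9] ⟨C=(λz. z); E={x↦1}; K=[arg :: mulR :: let z]⟩
[10] ⟨C=x; E={x↦1}; K=[fun :: mulR :: let z]⟩
[11] ⟨C=z; E={z↦1, x↦1}; K=[mulR :: let z]⟩
[12] ⟨C=(x * x); E={x↦1}; K=[mulL(1) :: let z]⟩
[13] ⟨C=x; E={x↦1}; K=[mulR :: mulL(1) :: let z]⟩
[14] ⟨C=x; E={x↦1}; K=[mulL(1) :: mulL(1) :: let z]⟩
[15] ⟨C=((λw. (let p = w in 1)) x); E={z↦1, x↦1}; K=∅⟩
[16] ⟨C=(λw. (let p = w in 1)); E={z↦1, x↦1}; K=[arg]⟩
[17] ⟨C=x; E={z↦1, x↦1}; K=[fun]⟩
[18] ⟨C=(let p = w in 1); E={w↦1, z↦1, x↦1}; K=∅⟩
[19] ⟨C=w; E={w↦1, z↦1, x↦1}; K=[let p]⟩
[20] ⟨C=1; E={p↦1, w↦1, z↦1, x↦1}; K=∅⟩
→ final value 1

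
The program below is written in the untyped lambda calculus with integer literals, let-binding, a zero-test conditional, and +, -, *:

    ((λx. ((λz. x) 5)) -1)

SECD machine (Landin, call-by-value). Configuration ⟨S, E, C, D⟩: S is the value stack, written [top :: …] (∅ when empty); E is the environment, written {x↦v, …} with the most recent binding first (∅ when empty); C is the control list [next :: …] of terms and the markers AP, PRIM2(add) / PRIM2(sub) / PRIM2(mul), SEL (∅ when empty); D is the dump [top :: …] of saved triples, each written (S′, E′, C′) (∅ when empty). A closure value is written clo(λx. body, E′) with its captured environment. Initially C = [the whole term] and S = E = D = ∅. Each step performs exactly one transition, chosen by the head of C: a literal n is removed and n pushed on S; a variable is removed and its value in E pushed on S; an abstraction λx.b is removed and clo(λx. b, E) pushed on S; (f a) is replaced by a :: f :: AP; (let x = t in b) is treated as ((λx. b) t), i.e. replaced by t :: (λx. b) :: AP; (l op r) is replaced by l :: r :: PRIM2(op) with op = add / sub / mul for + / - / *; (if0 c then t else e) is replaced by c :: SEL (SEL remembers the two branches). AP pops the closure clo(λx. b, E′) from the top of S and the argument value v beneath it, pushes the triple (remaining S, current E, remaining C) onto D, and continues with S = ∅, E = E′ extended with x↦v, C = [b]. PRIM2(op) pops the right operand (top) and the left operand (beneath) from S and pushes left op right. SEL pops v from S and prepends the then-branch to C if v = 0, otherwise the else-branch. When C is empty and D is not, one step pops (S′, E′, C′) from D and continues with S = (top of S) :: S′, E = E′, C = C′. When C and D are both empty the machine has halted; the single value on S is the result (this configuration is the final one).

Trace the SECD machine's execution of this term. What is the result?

0. ⟨S=∅; E=∅; C=[((λx. ((λz. x) 5)) -1)]; D=∅⟩
1. ⟨S=∅; E=∅; C=[-1 :: (λx. ((λz. x) 5)) :: AP]; D=∅⟩
2. ⟨S=[-1]; E=∅; C=[(λx. ((λz. x) 5)) :: AP]; D=∅⟩
3. ⟨S=[clo(λx. ((λz. x) 5), ∅) :: -1]; E=∅; C=[AP]; D=∅⟩
4. ⟨S=∅; E={x↦-1}; C=[((λz. x) 5)]; D=[(∅, ∅, ∅)]⟩
5. ⟨S=∅; E={x↦-1}; C=[5 :: (λz. x) :: AP]; D=[(∅, ∅, ∅)]⟩
6. ⟨S=[5]; E={x↦-1}; C=[(λz. x) :: AP]; D=[(∅, ∅, ∅)]⟩
7. ⟨S=[clo(λz. x, {x↦-1}) :: 5]; E={x↦-1}; C=[AP]; D=[(∅, ∅, ∅)]⟩
8. ⟨S=∅; E={z↦5, x↦-1}; C=[x]; D=[(∅, {x↦-1}, ∅) :: (∅, ∅, ∅)]⟩
9. ⟨S=[-1]; E={z↦5, x↦-1}; C=∅; D=[(∅, {x↦-1}, ∅) :: (∅, ∅, ∅)]⟩
10. ⟨S=[-1]; E={x↦-1}; C=∅; D=[(∅, ∅, ∅)]⟩
11. ⟨S=[-1]; E=∅; C=∅; D=∅⟩
→ final value -1

Answer: -1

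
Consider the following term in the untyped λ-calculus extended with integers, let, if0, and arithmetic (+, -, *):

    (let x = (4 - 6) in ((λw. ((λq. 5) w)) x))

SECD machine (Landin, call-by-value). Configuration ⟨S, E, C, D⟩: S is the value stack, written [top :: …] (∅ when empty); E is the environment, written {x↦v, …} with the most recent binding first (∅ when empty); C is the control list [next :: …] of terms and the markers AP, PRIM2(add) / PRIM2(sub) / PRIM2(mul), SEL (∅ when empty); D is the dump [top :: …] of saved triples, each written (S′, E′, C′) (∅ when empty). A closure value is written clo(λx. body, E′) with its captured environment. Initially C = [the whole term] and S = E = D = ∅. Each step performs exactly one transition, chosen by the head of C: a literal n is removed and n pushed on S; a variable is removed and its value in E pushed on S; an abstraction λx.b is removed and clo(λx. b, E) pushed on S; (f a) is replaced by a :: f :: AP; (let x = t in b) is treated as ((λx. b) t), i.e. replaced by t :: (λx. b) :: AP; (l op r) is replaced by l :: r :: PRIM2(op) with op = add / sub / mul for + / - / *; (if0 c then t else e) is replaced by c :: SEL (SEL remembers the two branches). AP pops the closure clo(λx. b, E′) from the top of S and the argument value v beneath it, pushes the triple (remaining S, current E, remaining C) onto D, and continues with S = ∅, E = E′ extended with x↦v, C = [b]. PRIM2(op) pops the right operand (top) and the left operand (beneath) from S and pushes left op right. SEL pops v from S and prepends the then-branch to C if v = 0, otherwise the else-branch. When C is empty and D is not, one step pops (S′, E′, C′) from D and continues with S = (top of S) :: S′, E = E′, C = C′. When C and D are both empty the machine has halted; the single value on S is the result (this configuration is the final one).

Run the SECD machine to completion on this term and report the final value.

step 0: [S=∅ | E=∅ | C=[(let x = (4 - 6) in ((λw. ((λq. 5) w)) x))] | D=∅]
step 1: [S=∅ | E=∅ | C=[(4 - 6) :: (λx. ((λw. ((λq. 5) w)) x)) :: AP] | D=∅]
step 2: [S=∅ | E=∅ | C=[4 :: 6 :: PRIM2(sub) :: (λx. ((λw. ((λq. 5) w)) x)) :: AP] | D=∅]
step 3: [S=[4] | E=∅ | C=[6 :: PRIM2(sub) :: (λx. ((λw. ((λq. 5) w)) x)) :: AP] | D=∅]
step 4: [S=[6 :: 4] | E=∅ | C=[PRIM2(sub) :: (λx. ((λw. ((λq. 5) w)) x)) :: AP] | D=∅]
step 5: [S=[-2] | E=∅ | C=[(λx. ((λw. ((λq. 5) w)) x)) :: AP] | D=∅]
step 6: [S=[clo(λx. ((λw. ((λq. 5) w)) x), ∅) :: -2] | E=∅ | C=[AP] | D=∅]
step 7: [S=∅ | E={x↦-2} | C=[((λw. ((λq. 5) w)) x)] | D=[(∅, ∅, ∅)]]
step 8: [S=∅ | E={x↦-2} | C=[x :: (λw. ((λq. 5) w)) :: AP] | D=[(∅, ∅, ∅)]]
step 9: [S=[-2] | E={x↦-2} | C=[(λw. ((λq. 5) w)) :: AP] | D=[(∅, ∅, ∅)]]
step 10: [S=[clo(λw. ((λq. 5) w), {x↦-2}) :: -2] | E={x↦-2} | C=[AP] | D=[(∅, ∅, ∅)]]
step 11: [S=∅ | E={w↦-2, x↦-2} | C=[((λq. 5) w)] | D=[(∅, {x↦-2}, ∅) :: (∅, ∅, ∅)]]
step 12: [S=∅ | E={w↦-2, x↦-2} | C=[w :: (λq. 5) :: AP] | D=[(∅, {x↦-2}, ∅) :: (∅, ∅, ∅)]]
step 13: [S=[-2] | E={w↦-2, x↦-2} | C=[(λq. 5) :: AP] | D=[(∅, {x↦-2}, ∅) :: (∅, ∅, ∅)]]
step 14: [S=[clo(λq. 5, {w↦-2, x↦-2}) :: -2] | E={w↦-2, x↦-2} | C=[AP] | D=[(∅, {x↦-2}, ∅) :: (∅, ∅, ∅)]]
step 15: [S=∅ | E={q↦-2, w↦-2, x↦-2} | C=[5] | D=[(∅, {w↦-2, x↦-2}, ∅) :: (∅, {x↦-2}, ∅) :: (∅, ∅, ∅)]]
step 16: [S=[5] | E={q↦-2, w↦-2, x↦-2} | C=∅ | D=[(∅, {w↦-2, x↦-2}, ∅) :: (∅, {x↦-2}, ∅) :: (∅, ∅, ∅)]]
step 17: [S=[5] | E={w↦-2, x↦-2} | C=∅ | D=[(∅, {x↦-2}, ∅) :: (∅, ∅, ∅)]]
step 18: [S=[5] | E={x↦-2} | C=∅ | D=[(∅, ∅, ∅)]]
step 19: [S=[5] | E=∅ | C=∅ | D=∅]
→ final value 5

Answer: 5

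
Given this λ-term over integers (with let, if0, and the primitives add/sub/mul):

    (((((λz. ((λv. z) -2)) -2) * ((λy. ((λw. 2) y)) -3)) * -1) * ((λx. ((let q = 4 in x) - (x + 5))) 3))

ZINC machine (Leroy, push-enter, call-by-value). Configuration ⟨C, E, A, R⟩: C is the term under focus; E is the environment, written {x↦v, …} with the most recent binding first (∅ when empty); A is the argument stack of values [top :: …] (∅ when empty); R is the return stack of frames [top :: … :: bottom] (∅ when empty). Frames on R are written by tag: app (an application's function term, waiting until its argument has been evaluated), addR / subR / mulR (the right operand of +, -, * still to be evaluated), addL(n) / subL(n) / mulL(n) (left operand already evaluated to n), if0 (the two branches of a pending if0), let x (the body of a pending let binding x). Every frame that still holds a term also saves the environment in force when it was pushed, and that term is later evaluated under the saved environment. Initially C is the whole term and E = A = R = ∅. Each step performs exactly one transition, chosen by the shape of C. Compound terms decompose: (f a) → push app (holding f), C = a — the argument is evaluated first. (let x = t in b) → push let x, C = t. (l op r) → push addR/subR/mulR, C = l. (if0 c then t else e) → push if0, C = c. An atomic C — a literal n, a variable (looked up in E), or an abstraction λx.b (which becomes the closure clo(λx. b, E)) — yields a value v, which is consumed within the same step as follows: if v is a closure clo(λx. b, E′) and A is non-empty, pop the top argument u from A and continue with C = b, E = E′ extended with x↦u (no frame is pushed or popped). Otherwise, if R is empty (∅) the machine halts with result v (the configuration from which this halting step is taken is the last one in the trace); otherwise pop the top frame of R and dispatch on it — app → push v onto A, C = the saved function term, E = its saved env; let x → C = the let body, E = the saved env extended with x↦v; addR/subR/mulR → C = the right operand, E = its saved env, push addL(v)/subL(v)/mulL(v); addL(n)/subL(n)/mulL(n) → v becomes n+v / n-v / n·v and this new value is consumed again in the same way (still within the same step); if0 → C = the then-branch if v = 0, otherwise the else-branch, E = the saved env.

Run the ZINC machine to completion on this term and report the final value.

t=0: [C=(((((λz. ((λv. z) -2)) -2) * ((λy. ((λw. 2) y)) -3)) * -1) * ((λx. ((let q = 4 in x) - (x + 5))) 3)) | E=∅ | A=∅ | R=∅]
t=1: [C=((((λz. ((λv. z) -2)) -2) * ((λy. ((λw. 2) y)) -3)) * -1) | E=∅ | A=∅ | R=[mulR]]
t=2: [C=(((λz. ((λv. z) -2)) -2) * ((λy. ((λw. 2) y)) -3)) | E=∅ | A=∅ | R=[mulR :: mulR]]
t=3: [C=((λz. ((λv. z) -2)) -2) | E=∅ | A=∅ | R=[mulR :: mulR :: mulR]]
t=4: [C=-2 | E=∅ | A=∅ | R=[app :: mulR :: mulR :: mulR]]
t=5: [C=(λz. ((λv. z) -2)) | E=∅ | A=[-2] | R=[mulR :: mulR :: mulR]]
t=6: [C=((λv. z) -2) | E={z↦-2} | A=∅ | R=[mulR :: mulR :: mulR]]
t=7: [C=-2 | E={z↦-2} | A=∅ | R=[app :: mulR :: mulR :: mulR]]
t=8: [C=(λv. z) | E={z↦-2} | A=[-2] | R=[mulR :: mulR :: mulR]]
t=9: [C=z | E={v↦-2, z↦-2} | A=∅ | R=[mulR :: mulR :: mulR]]
t=10: [C=((λy. ((λw. 2) y)) -3) | E=∅ | A=∅ | R=[mulL(-2) :: mulR :: mulR]]
t=11: [C=-3 | E=∅ | A=∅ | R=[app :: mulL(-2) :: mulR :: mulR]]
t=12: [C=(λy. ((λw. 2) y)) | E=∅ | A=[-3] | R=[mulL(-2) :: mulR :: mulR]]
t=13: [C=((λw. 2) y) | E={y↦-3} | A=∅ | R=[mulL(-2) :: mulR :: mulR]]
t=14: [C=y | E={y↦-3} | A=∅ | R=[app :: mulL(-2) :: mulR :: mulR]]
t=15: [C=(λw. 2) | E={y↦-3} | A=[-3] | R=[mulL(-2) :: mulR :: mulR]]
t=16: [C=2 | E={w↦-3, y↦-3} | A=∅ | R=[mulL(-2) :: mulR :: mulR]]
t=17: [C=-1 | E=∅ | A=∅ | R=[mulL(-4) :: mulR]]
t=18: [C=((λx. ((let q = 4 in x) - (x + 5))) 3) | E=∅ | A=∅ | R=[mulL(4)]]
t=19: [C=3 | E=∅ | A=∅ | R=[app :: mulL(4)]]
t=20: [C=(λx. ((let q = 4 in x) - (x + 5))) | E=∅ | A=[3] | R=[mulL(4)]]
t=21: [C=((let q = 4 in x) - (x + 5)) | E={x↦3} | A=∅ | R=[mulL(4)]]
t=22: [C=(let q = 4 in x) | E={x↦3} | A=∅ | R=[subR :: mulL(4)]]
t=23: [C=4 | E={x↦3} | A=∅ | R=[let q :: subR :: mulL(4)]]
t=24: [C=x | E={q↦4, x↦3} | A=∅ | R=[subR :: mulL(4)]]
t=25: [C=(x + 5) | E={x↦3} | A=∅ | R=[subL(3) :: mulL(4)]]
t=26: [C=x | E={x↦3} | A=∅ | R=[addR :: subL(3) :: mulL(4)]]
t=27: [C=5 | E={x↦3} | A=∅ | R=[addL(3) :: subL(3) :: mulL(4)]]
→ final value -20

Answer: -20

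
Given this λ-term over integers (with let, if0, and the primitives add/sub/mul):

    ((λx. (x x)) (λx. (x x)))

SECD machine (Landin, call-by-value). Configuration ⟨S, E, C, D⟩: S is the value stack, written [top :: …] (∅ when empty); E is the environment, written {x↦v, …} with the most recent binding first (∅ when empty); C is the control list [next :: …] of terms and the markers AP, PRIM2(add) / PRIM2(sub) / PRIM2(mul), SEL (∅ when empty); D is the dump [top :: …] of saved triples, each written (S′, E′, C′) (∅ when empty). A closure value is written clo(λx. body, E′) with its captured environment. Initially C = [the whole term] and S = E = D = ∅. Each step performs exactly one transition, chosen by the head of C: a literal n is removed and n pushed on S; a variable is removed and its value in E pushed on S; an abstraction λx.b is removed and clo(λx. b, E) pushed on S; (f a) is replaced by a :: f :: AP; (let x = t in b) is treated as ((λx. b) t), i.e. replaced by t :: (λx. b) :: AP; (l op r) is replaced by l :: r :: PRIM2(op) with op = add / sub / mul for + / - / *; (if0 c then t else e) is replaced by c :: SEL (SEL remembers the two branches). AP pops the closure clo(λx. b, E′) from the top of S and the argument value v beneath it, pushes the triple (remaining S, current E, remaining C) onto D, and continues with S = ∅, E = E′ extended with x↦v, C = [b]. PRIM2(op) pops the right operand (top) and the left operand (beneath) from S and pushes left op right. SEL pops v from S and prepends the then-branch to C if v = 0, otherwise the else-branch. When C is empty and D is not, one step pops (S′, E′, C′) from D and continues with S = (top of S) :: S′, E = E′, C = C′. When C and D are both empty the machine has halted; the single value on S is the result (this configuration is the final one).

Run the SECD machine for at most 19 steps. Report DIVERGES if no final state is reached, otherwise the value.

step 0: [S=∅ | E=∅ | C=[((λx. (x x)) (λx. (x x)))] | D=∅]
step 1: [S=∅ | E=∅ | C=[(λx. (x x)) :: (λx. (x x)) :: AP] | D=∅]
step 2: [S=[clo(λx. (x x), ∅)] | E=∅ | C=[(λx. (x x)) :: AP] | D=∅]
step 3: [S=[clo(λx. (x x), ∅) :: clo(λx. (x x), ∅)] | E=∅ | C=[AP] | D=∅]
step 4: [S=∅ | E={x↦clo(λx. (x x), ∅)} | C=[(x x)] | D=[(∅, ∅, ∅)]]
step 5: [S=∅ | E={x↦clo(λx. (x x), ∅)} | C=[x :: x :: AP] | D=[(∅, ∅, ∅)]]
step 6: [S=[clo(λx. (x x), ∅)] | E={x↦clo(λx. (x x), ∅)} | C=[x :: AP] | D=[(∅, ∅, ∅)]]
step 7: [S=[clo(λx. (x x), ∅) :: clo(λx. (x x), ∅)] | E={x↦clo(λx. (x x), ∅)} | C=[AP] | D=[(∅, ∅, ∅)]]
step 8: [S=∅ | E={x↦clo(λx. (x x), ∅)} | C=[(x x)] | D=[(∅, {x↦clo(λx. (x x), ∅)}, ∅) :: (∅, ∅, ∅)]]
step 9: [S=∅ | E={x↦clo(λx. (x x), ∅)} | C=[x :: x :: AP] | D=[(∅, {x↦clo(λx. (x x), ∅)}, ∅) :: (∅, ∅, ∅)]]
step 10: [S=[clo(λx. (x x), ∅)] | E={x↦clo(λx. (x x), ∅)} | C=[x :: AP] | D=[(∅, {x↦clo(λx. (x x), ∅)}, ∅) :: (∅, ∅, ∅)]]
step 11: [S=[clo(λx. (x x), ∅) :: clo(λx. (x x), ∅)] | E={x↦clo(λx. (x x), ∅)} | C=[AP] | D=[(∅, {x↦clo(λx. (x x), ∅)}, ∅) :: (∅, ∅, ∅)]]
step 12: [S=∅ | E={x↦clo(λx. (x x), ∅)} | C=[(x x)] | D=[(∅, {x↦clo(λx. (x x), ∅)}, ∅) :: (∅, {x↦clo(λx. (x x), ∅)}, ∅) :: (∅, ∅, ∅)]]
step 13: [S=∅ | E={x↦clo(λx. (x x), ∅)} | C=[x :: x :: AP] | D=[(∅, {x↦clo(λx. (x x), ∅)}, ∅) :: (∅, {x↦clo(λx. (x x), ∅)}, ∅) :: (∅, ∅, ∅)]]
step 14: [S=[clo(λx. (x x), ∅)] | E={x↦clo(λx. (x x), ∅)} | C=[x :: AP] | D=[(∅, {x↦clo(λx. (x x), ∅)}, ∅) :: (∅, {x↦clo(λx. (x x), ∅)}, ∅) :: (∅, ∅, ∅)]]
step 15: [S=[clo(λx. (x x), ∅) :: clo(λx. (x x), ∅)] | E={x↦clo(λx. (x x), ∅)} | C=[AP] | D=[(∅, {x↦clo(λx. (x x), ∅)}, ∅) :: (∅, {x↦clo(λx. (x x), ∅)}, ∅) :: (∅, ∅, ∅)]]
step 16: [S=∅ | E={x↦clo(λx. (x x), ∅)} | C=[(x x)] | D=[(∅, {x↦clo(λx. (x x), ∅)}, ∅) :: (∅, {x↦clo(λx. (x x), ∅)}, ∅) :: (∅, {x↦clo(λx. (x x), ∅)}, ∅) :: (∅, ∅, ∅)]]
step 17: [S=∅ | E={x↦clo(λx. (x x), ∅)} | C=[x :: x :: AP] | D=[(∅, {x↦clo(λx. (x x), ∅)}, ∅) :: (∅, {x↦clo(λx. (x x), ∅)}, ∅) :: (∅, {x↦clo(λx. (x x), ∅)}, ∅) :: (∅, ∅, ∅)]]
step 18: [S=[clo(λx. (x x), ∅)] | E={x↦clo(λx. (x x), ∅)} | C=[x :: AP] | D=[(∅, {x↦clo(λx. (x x), ∅)}, ∅) :: (∅, {x↦clo(λx. (x x), ∅)}, ∅) :: (∅, {x↦clo(λx. (x x), ∅)}, ∅) :: (∅, ∅, ∅)]]
step 19: [S=[clo(λx. (x x), ∅) :: clo(λx. (x x), ∅)] | E={x↦clo(λx. (x x), ∅)} | C=[AP] | D=[(∅, {x↦clo(λx. (x x), ∅)}, ∅) :: (∅, {x↦clo(λx. (x x), ∅)}, ∅) :: (∅, {x↦clo(λx. (x x), ∅)}, ∅) :: (∅, ∅, ∅)]]
→ 19 transitions taken and the configuration is still not final: no result within 19 steps

Answer: DIVERGES (no final state within 19 steps)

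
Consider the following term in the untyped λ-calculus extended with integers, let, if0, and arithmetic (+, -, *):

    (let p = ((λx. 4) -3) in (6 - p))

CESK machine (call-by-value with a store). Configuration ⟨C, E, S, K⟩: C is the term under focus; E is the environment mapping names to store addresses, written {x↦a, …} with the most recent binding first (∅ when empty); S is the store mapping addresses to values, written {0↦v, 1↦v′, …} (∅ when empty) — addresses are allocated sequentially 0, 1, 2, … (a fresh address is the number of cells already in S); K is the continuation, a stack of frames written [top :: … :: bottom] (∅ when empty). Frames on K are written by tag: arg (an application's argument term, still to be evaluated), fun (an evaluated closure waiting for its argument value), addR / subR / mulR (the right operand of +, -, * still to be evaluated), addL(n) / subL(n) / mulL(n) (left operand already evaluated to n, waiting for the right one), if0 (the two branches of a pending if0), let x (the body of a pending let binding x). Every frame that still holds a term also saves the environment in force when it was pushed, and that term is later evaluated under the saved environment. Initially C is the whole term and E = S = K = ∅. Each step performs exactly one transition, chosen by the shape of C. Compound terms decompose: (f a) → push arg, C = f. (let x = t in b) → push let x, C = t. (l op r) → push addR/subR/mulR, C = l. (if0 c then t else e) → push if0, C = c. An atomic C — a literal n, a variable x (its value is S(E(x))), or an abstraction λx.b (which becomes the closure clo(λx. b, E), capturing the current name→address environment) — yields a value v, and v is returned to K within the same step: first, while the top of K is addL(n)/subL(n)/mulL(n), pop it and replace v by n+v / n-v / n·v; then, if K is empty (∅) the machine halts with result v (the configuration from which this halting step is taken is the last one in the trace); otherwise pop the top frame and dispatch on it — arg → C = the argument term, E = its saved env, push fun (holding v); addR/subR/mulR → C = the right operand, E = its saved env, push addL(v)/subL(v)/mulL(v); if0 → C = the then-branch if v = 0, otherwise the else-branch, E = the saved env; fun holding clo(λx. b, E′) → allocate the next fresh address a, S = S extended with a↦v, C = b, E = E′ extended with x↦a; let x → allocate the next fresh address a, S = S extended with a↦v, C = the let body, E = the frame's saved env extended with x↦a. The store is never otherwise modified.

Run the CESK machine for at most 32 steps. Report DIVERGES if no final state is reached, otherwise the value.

step 0: <C=(let p = ((λx. 4) -3) in (6 - p)), E=∅, S=∅, K=∅>
step 1: <C=((λx. 4) -3), E=∅, S=∅, K=[let p]>
step 2: <C=(λx. 4), E=∅, S=∅, K=[arg :: let p]>
step 3: <C=-3, E=∅, S=∅, K=[fun :: let p]>
step 4: <C=4, E={x↦0}, S={0↦-3}, K=[let p]>
step 5: <C=(6 - p), E={p↦1}, S={0↦-3, 1↦4}, K=∅>
step 6: <C=6, E={p↦1}, S={0↦-3, 1↦4}, K=[subR]>
step 7: <C=p, E={p↦1}, S={0↦-3, 1↦4}, K=[subL(6)]>
→ final value 2

Answer: 2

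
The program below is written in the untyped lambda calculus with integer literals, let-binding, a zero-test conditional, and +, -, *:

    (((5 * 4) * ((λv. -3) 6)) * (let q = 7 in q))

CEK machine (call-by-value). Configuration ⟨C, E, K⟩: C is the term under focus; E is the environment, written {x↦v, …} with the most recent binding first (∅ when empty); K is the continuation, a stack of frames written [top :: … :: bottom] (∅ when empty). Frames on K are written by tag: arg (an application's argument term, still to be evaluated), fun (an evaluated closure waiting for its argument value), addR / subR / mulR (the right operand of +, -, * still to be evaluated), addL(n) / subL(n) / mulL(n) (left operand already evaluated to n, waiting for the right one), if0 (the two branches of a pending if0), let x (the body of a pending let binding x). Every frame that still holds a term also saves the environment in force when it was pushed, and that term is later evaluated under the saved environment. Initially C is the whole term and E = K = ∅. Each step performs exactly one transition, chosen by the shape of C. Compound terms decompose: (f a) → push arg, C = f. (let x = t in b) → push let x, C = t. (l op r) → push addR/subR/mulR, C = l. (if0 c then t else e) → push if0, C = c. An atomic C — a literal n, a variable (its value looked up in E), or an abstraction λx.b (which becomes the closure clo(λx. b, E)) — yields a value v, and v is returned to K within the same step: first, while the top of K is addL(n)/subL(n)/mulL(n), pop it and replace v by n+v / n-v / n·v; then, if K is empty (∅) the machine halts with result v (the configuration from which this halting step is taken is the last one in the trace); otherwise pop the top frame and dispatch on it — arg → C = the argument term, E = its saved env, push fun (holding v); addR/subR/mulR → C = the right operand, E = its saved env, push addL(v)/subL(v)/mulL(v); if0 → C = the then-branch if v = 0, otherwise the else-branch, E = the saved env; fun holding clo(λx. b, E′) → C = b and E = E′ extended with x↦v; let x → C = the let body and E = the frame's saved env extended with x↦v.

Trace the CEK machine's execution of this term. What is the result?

Answer: -420

Machine steps:
t=0: ⟨C=(((5 * 4) * ((λv. -3) 6)) * (let q = 7 in q)); E=∅; K=∅⟩
t=1: ⟨C=((5 * 4) * ((λv. -3) 6)); E=∅; K=[mulR]⟩
t=2: ⟨C=(5 * 4); E=∅; K=[mulR :: mulR]⟩
t=3: ⟨C=5; E=∅; K=[mulR :: mulR :: mulR]⟩
t=4: ⟨C=4; E=∅; K=[mulL(5) :: mulR :: mulR]⟩
t=5: ⟨C=((λv. -3) 6); E=∅; K=[mulL(20) :: mulR]⟩
t=6: ⟨C=(λv. -3); E=∅; K=[arg :: mulL(20) :: mulR]⟩
t=7: ⟨C=6; E=∅; K=[fun :: mulL(20) :: mulR]⟩
t=8: ⟨C=-3; E={v↦6}; K=[mulL(20) :: mulR]⟩
t=9: ⟨C=(let q = 7 in q); E=∅; K=[mulL(-60)]⟩
t=10: ⟨C=7; E=∅; K=[let q :: mulL(-60)]⟩
t=11: ⟨C=q; E={q↦7}; K=[mulL(-60)]⟩
→ final value -420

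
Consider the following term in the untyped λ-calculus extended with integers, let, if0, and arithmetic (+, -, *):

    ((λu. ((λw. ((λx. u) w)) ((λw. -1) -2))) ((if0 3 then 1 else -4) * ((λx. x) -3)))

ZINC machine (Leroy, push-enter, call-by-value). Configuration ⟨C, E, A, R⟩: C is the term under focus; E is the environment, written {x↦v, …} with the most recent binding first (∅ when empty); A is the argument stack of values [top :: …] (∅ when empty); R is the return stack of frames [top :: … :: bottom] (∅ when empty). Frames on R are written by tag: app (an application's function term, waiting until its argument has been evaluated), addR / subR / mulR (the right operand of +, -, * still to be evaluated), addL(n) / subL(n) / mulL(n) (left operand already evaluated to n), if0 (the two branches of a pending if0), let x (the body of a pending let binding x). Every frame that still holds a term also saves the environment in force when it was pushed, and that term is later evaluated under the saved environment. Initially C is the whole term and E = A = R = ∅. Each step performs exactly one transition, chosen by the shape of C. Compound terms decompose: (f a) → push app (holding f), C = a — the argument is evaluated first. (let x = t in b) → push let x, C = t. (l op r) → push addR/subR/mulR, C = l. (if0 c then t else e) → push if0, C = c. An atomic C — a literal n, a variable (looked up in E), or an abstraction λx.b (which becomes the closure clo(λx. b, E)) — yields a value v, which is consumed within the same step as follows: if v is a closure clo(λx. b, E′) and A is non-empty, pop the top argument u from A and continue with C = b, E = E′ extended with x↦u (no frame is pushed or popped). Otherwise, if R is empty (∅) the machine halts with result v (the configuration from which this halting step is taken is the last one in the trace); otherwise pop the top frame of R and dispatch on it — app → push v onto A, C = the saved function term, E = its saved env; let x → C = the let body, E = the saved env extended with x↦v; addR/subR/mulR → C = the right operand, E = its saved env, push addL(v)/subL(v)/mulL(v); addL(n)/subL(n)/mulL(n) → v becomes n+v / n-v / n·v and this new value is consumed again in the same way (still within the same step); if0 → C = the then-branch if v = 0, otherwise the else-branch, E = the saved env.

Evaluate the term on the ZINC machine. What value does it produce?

Answer: 12

Machine steps:
[0] [C=((λu. ((λw. ((λx. u) w)) ((λw. -1) -2))) ((if0 3 then 1 else -4) * ((λx. x) -3))) | E=∅ | A=∅ | R=∅]
[1] [C=((if0 3 then 1 else -4) * ((λx. x) -3)) | E=∅ | A=∅ | R=[app]]
[2] [C=(if0 3 then 1 else -4) | E=∅ | A=∅ | R=[mulR :: app]]
[3] [C=3 | E=∅ | A=∅ | R=[if0 :: mulR :: app]]
[4] [C=-4 | E=∅ | A=∅ | R=[mulR :: app]]
[5] [C=((λx. x) -3) | E=∅ | A=∅ | R=[mulL(-4) :: app]]
[6] [C=-3 | E=∅ | A=∅ | R=[app :: mulL(-4) :: app]]
[7] [C=(λx. x) | E=∅ | A=[-3] | R=[mulL(-4) :: app]]
[8] [C=x | E={x↦-3} | A=∅ | R=[mulL(-4) :: app]]
[9] [C=(λu. ((λw. ((λx. u) w)) ((λw. -1) -2))) | E=∅ | A=[12] | R=∅]
[10] [C=((λw. ((λx. u) w)) ((λw. -1) -2)) | E={u↦12} | A=∅ | R=∅]
[11] [C=((λw. -1) -2) | E={u↦12} | A=∅ | R=[app]]
[12] [C=-2 | E={u↦12} | A=∅ | R=[app :: app]]
[13] [C=(λw. -1) | E={u↦12} | A=[-2] | R=[app]]
[14] [C=-1 | E={w↦-2, u↦12} | A=∅ | R=[app]]
[15] [C=(λw. ((λx. u) w)) | E={u↦12} | A=[-1] | R=∅]
[16] [C=((λx. u) w) | E={w↦-1, u↦12} | A=∅ | R=∅]
[17] [C=w | E={w↦-1, u↦12} | A=∅ | R=[app]]
[18] [C=(λx. u) | E={w↦-1, u↦12} | A=[-1] | R=∅]
[19] [C=u | E={x↦-1, w↦-1, u↦12} | A=∅ | R=∅]
→ final value 12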